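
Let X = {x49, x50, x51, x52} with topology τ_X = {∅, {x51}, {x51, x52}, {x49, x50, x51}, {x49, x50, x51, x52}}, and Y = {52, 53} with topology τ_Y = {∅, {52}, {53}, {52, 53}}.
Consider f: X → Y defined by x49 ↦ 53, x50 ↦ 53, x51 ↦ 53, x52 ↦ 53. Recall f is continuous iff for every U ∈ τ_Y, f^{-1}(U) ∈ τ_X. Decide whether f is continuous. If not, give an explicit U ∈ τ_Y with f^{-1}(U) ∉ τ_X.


f IS continuous.

Compute f^{-1}(U) for each U ∈ τ_Y:
  U = ∅: f^{-1}(U) = ∅ ∈ τ_X ✓.
  U = {52}: f^{-1}(U) = ∅ ∈ τ_X ✓.
  U = {53}: f^{-1}(U) = {x49, x50, x51, x52} ∈ τ_X ✓.
  U = {52, 53}: f^{-1}(U) = {x49, x50, x51, x52} ∈ τ_X ✓.
Every preimage lies in τ_X, so f IS continuous.


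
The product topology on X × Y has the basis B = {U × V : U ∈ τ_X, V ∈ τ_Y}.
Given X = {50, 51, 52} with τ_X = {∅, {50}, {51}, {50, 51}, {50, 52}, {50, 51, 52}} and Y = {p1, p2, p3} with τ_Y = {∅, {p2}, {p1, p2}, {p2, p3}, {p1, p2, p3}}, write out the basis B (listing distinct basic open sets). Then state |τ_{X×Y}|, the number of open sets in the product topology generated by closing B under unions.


Basis B = {∅ × ∅, {50} × {p2}, {51} × {p2}, {50} × {p1, p2}, {50} × {p2, p3}, {50, 51} × {p2}, {50, 52} × {p2}, {51} × {p1, p2}, {51} × {p2, p3}, {50} × {p1, p2, p3}, {50, 51, 52} × {p2}, {51} × {p1, p2, p3}, {50, 51} × {p1, p2}, {50, 52} × {p1, p2}, {50, 51} × {p2, p3}, {50, 52} × {p2, p3}, {50, 51} × {p1, p2, p3}, {50, 52} × {p1, p2, p3}, {50, 51, 52} × {p1, p2}, {50, 51, 52} × {p2, p3}, {50, 51, 52} × {p1, p2, p3}}; |τ_{X×Y}| = 70.

Enumerate products U × V with U ∈ τ_X, V ∈ τ_Y (deduplicated):
  ∅ × ∅ = {} (∅)
  {50} × {p2} = {(50,p2)}
  {51} × {p2} = {(51,p2)}
  {50} × {p1, p2} = {(50,p1), (50,p2)}
  {50} × {p2, p3} = {(50,p2), (50,p3)}
  {50, 51} × {p2} = {(50,p2), (51,p2)}
  {50, 52} × {p2} = {(50,p2), (52,p2)}
  {51} × {p1, p2} = {(51,p1), (51,p2)}
  {51} × {p2, p3} = {(51,p2), (51,p3)}
  {50} × {p1, p2, p3} = {(50,p1), (50,p2), (50,p3)}
  {50, 51, 52} × {p2} = {(50,p2), (51,p2), (52,p2)}
  {51} × {p1, p2, p3} = {(51,p1), (51,p2), (51,p3)}
  {50, 51} × {p1, p2} = {(50,p1), (50,p2), (51,p1), (51,p2)}
  {50, 52} × {p1, p2} = {(50,p1), (50,p2), (52,p1), (52,p2)}
  {50, 51} × {p2, p3} = {(50,p2), (50,p3), (51,p2), (51,p3)}
  {50, 52} × {p2, p3} = {(50,p2), (50,p3), (52,p2), (52,p3)}
  {50, 51} × {p1, p2, p3} = {(50,p1), (50,p2), (50,p3), (51,p1), (51,p2), (51,p3)}
  {50, 52} × {p1, p2, p3} = {(50,p1), (50,p2), (50,p3), (52,p1), (52,p2), (52,p3)}
  {50, 51, 52} × {p1, p2} = {(50,p1), (50,p2), (51,p1), (51,p2), (52,p1), (52,p2)}
  {50, 51, 52} × {p2, p3} = {(50,p2), (50,p3), (51,p2), (51,p3), (52,p2), (52,p3)}
  {50, 51, 52} × {p1, p2, p3} = {(50,p1), (50,p2), (50,p3), (51,p1), (51,p2), (51,p3), (52,p1), (52,p2), (52,p3)}
These 21 distinct sets form the basis B.
Close under arbitrary unions to get τ_{X×Y}; counting gives |τ_{X×Y}| = 70.


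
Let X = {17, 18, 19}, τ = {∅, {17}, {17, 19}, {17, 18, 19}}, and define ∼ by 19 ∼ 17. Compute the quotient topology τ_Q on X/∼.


X/∼ = {[17=19], [18]}; |τ_Q| = 3.

Equivalence classes: [17=19], [18].
Quotient map π: X → X/∼ sends 17 ↦ [17=19], 18 ↦ [18], 19 ↦ [17=19].
For each subset V ⊆ X/∼, compute π^{-1}(V) ⊆ X and check whether π^{-1}(V) ∈ τ. V is open in τ_Q iff π^{-1}(V) ∈ τ.
  V = {}: π^{-1}(V) = ∅ ∈ τ ✓.
  V = {[17=19]}: π^{-1}(V) = {17, 19} ∈ τ ✓.
  V = {[18]}: π^{-1}(V) = {18} ∉ τ ✗.
  V = {[17=19], [18]}: π^{-1}(V) = {17, 18, 19} ∈ τ ✓.
Open sets in the quotient: τ_Q = {{}, {[17=19]}, {[17=19], [18]}} (3 elements).


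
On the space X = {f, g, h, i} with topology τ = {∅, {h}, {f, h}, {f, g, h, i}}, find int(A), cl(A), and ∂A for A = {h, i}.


int(A) = {h}, cl(A) = {f, g, h, i}, ∂A = {f, g, i}.

Closed sets in (X, τ) are complements of opens:
  closed(X, τ) = {∅, {g, i}, {f, g, i}, {f, g, h, i}}.
int(A) = ⋃ {U ∈ τ : U ⊆ A}. Opens contained in A: ∅, {h}.
Taking the union of these: int(A) = {h}.
cl(A) = ⋂ {C closed : A ⊆ C}. Closed sets containing A: {f, g, h, i}.
Intersecting these: cl(A) = {f, g, h, i}.
∂A = cl(A) ∖ int(A) = {f, g, h, i} ∖ {h} = {f, g, i}.


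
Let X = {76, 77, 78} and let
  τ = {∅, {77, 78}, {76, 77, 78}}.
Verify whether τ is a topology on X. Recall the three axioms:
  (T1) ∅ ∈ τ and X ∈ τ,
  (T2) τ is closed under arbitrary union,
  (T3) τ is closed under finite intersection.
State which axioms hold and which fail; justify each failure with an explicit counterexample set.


τ IS a topology on X.

Axiom (T1): ∅ ∈ τ? Yes; X ∈ τ? Yes.
Axiom (T2/T3): check pairwise unions and intersections of members of τ.
All pairwise intersections and unions checked — each lies in τ. Therefore τ satisfies (T1), (T2), (T3): it IS a topology on X.


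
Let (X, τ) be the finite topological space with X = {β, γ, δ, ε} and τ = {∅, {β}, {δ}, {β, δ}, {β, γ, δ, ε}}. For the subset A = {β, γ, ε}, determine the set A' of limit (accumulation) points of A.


A' = {γ, ε}

For each x ∈ X, list the open sets U ∈ τ with x ∈ U, then check whether U ∩ (A ∖ {x}) ≠ ∅ for every such U.
  x = β: open {β} ∋ x has {β} ∩ (A ∖ {β}) = ∅, so x is NOT a limit point.
  x = γ: opens ∋ x are {β, γ, δ, ε}; each meets A ∖ {γ}, so x IS a limit point.
  x = δ: open {δ} ∋ x has {δ} ∩ (A ∖ {δ}) = ∅, so x is NOT a limit point.
  x = ε: opens ∋ x are {β, γ, δ, ε}; each meets A ∖ {ε}, so x IS a limit point.
Collecting: A' = {γ, ε}.


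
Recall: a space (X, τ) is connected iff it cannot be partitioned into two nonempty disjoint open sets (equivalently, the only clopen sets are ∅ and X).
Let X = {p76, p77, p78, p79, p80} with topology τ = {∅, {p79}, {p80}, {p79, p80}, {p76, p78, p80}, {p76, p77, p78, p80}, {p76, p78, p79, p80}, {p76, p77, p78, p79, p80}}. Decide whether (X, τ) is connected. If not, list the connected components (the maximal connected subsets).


(X, τ) is disconnected; components = [{p79}, {p76, p77, p78, p80}].

Find clopen sets (U ∈ τ with X ∖ U ∈ τ):
  U = ∅, X ∖ U = {p76, p77, p78, p79, p80} — both open, so U is clopen.
  U = {p79}, X ∖ U = {p76, p77, p78, p80} — both open, so U is clopen.
  U = {p76, p77, p78, p80}, X ∖ U = {p79} — both open, so U is clopen.
  U = {p76, p77, p78, p79, p80}, X ∖ U = ∅ — both open, so U is clopen.
Nontrivial clopen(s) exist: e.g. {p79}. So (X, τ) is disconnected.
Compute connected components by grouping points that agree on all clopens:
  component: {p79}
  component: {p76, p77, p78, p80}


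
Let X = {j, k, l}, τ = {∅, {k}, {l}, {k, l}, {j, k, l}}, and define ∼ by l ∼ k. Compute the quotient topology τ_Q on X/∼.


X/∼ = {[j], [k=l]}; |τ_Q| = 3.

Equivalence classes: [j], [k=l].
Quotient map π: X → X/∼ sends j ↦ [j], k ↦ [k=l], l ↦ [k=l].
For each subset V ⊆ X/∼, compute π^{-1}(V) ⊆ X and check whether π^{-1}(V) ∈ τ. V is open in τ_Q iff π^{-1}(V) ∈ τ.
  V = {}: π^{-1}(V) = ∅ ∈ τ ✓.
  V = {[j]}: π^{-1}(V) = {j} ∉ τ ✗.
  V = {[k=l]}: π^{-1}(V) = {k, l} ∈ τ ✓.
  V = {[j], [k=l]}: π^{-1}(V) = {j, k, l} ∈ τ ✓.
Open sets in the quotient: τ_Q = {{}, {[k=l]}, {[j], [k=l]}} (3 elements).


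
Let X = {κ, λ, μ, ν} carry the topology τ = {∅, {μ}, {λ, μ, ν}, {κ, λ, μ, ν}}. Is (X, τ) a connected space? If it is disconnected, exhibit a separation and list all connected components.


(X, τ) is connected.

Find clopen sets (U ∈ τ with X ∖ U ∈ τ):
  U = ∅, X ∖ U = {κ, λ, μ, ν} — both open, so U is clopen.
  U = {κ, λ, μ, ν}, X ∖ U = ∅ — both open, so U is clopen.
Only trivial clopens (∅ and X) exist, so (X, τ) is connected.
Compute connected components by grouping points that agree on all clopens:
  component: {κ, λ, μ, ν}


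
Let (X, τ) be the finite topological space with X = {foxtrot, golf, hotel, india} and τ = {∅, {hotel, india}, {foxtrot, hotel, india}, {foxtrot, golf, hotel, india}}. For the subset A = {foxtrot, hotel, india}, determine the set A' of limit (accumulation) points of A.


A' = {foxtrot, golf, hotel, india}

For each x ∈ X, list the open sets U ∈ τ with x ∈ U, then check whether U ∩ (A ∖ {x}) ≠ ∅ for every such U.
  x = foxtrot: opens ∋ x are {foxtrot, hotel, india}, {foxtrot, golf, hotel, india}; each meets A ∖ {foxtrot}, so x IS a limit point.
  x = golf: opens ∋ x are {foxtrot, golf, hotel, india}; each meets A ∖ {golf}, so x IS a limit point.
  x = hotel: opens ∋ x are {hotel, india}, {foxtrot, hotel, india}, {foxtrot, golf, hotel, india}; each meets A ∖ {hotel}, so x IS a limit point.
  x = india: opens ∋ x are {hotel, india}, {foxtrot, hotel, india}, {foxtrot, golf, hotel, india}; each meets A ∖ {india}, so x IS a limit point.
Collecting: A' = {foxtrot, golf, hotel, india}.


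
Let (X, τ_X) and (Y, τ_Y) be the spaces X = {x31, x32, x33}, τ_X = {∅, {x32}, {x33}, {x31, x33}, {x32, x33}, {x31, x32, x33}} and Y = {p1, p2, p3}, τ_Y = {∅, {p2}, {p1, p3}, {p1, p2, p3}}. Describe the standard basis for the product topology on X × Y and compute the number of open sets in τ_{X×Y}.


Basis B = {∅ × ∅, {x32} × {p2}, {x33} × {p2}, {x31, x33} × {p2}, {x32} × {p1, p3}, {x32, x33} × {p2}, {x33} × {p1, p3}, {x31, x32, x33} × {p2}, {x32} × {p1, p2, p3}, {x33} × {p1, p2, p3}, {x31, x33} × {p1, p3}, {x32, x33} × {p1, p3}, {x31, x33} × {p1, p2, p3}, {x31, x32, x33} × {p1, p3}, {x32, x33} × {p1, p2, p3}, {x31, x32, x33} × {p1, p2, p3}}; |τ_{X×Y}| = 36.

Enumerate products U × V with U ∈ τ_X, V ∈ τ_Y (deduplicated):
  ∅ × ∅ = {} (∅)
  {x32} × {p2} = {(x32,p2)}
  {x33} × {p2} = {(x33,p2)}
  {x31, x33} × {p2} = {(x31,p2), (x33,p2)}
  {x32} × {p1, p3} = {(x32,p1), (x32,p3)}
  {x32, x33} × {p2} = {(x32,p2), (x33,p2)}
  {x33} × {p1, p3} = {(x33,p1), (x33,p3)}
  {x31, x32, x33} × {p2} = {(x31,p2), (x32,p2), (x33,p2)}
  {x32} × {p1, p2, p3} = {(x32,p1), (x32,p2), (x32,p3)}
  {x33} × {p1, p2, p3} = {(x33,p1), (x33,p2), (x33,p3)}
  {x31, x33} × {p1, p3} = {(x31,p1), (x31,p3), (x33,p1), (x33,p3)}
  {x32, x33} × {p1, p3} = {(x32,p1), (x32,p3), (x33,p1), (x33,p3)}
  {x31, x33} × {p1, p2, p3} = {(x31,p1), (x31,p2), (x31,p3), (x33,p1), (x33,p2), (x33,p3)}
  {x31, x32, x33} × {p1, p3} = {(x31,p1), (x31,p3), (x32,p1), (x32,p3), (x33,p1), (x33,p3)}
  {x32, x33} × {p1, p2, p3} = {(x32,p1), (x32,p2), (x32,p3), (x33,p1), (x33,p2), (x33,p3)}
  {x31, x32, x33} × {p1, p2, p3} = {(x31,p1), (x31,p2), (x31,p3), (x32,p1), (x32,p2), (x32,p3), (x33,p1), (x33,p2), (x33,p3)}
These 16 distinct sets form the basis B.
Close under arbitrary unions to get τ_{X×Y}; counting gives |τ_{X×Y}| = 36.


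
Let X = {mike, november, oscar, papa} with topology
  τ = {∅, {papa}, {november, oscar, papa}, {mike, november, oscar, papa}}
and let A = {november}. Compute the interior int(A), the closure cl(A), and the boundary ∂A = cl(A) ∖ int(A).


int(A) = ∅, cl(A) = {mike, november, oscar}, ∂A = {mike, november, oscar}.

Closed sets in (X, τ) are complements of opens:
  closed(X, τ) = {∅, {mike}, {mike, november, oscar}, {mike, november, oscar, papa}}.
int(A) = ⋃ {U ∈ τ : U ⊆ A}. Opens contained in A: ∅.
Taking the union of these: int(A) = ∅.
cl(A) = ⋂ {C closed : A ⊆ C}. Closed sets containing A: {mike, november, oscar}, {mike, november, oscar, papa}.
Intersecting these: cl(A) = {mike, november, oscar}.
∂A = cl(A) ∖ int(A) = {mike, november, oscar} ∖ ∅ = {mike, november, oscar}.


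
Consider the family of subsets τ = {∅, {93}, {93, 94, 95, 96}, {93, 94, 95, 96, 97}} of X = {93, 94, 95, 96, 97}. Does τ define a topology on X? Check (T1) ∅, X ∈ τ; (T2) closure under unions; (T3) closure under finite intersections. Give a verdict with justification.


τ IS a topology on X.

Axiom (T1): ∅ ∈ τ? Yes; X ∈ τ? Yes.
Axiom (T2/T3): check pairwise unions and intersections of members of τ.
All pairwise intersections and unions checked — each lies in τ. Therefore τ satisfies (T1), (T2), (T3): it IS a topology on X.


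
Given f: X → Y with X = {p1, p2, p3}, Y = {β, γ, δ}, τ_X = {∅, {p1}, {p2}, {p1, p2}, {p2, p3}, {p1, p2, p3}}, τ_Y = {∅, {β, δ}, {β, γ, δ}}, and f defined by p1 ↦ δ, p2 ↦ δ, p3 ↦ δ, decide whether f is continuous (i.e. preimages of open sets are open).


f IS continuous.

Compute f^{-1}(U) for each U ∈ τ_Y:
  U = ∅: f^{-1}(U) = ∅ ∈ τ_X ✓.
  U = {β, δ}: f^{-1}(U) = {p1, p2, p3} ∈ τ_X ✓.
  U = {β, γ, δ}: f^{-1}(U) = {p1, p2, p3} ∈ τ_X ✓.
Every preimage lies in τ_X, so f IS continuous.


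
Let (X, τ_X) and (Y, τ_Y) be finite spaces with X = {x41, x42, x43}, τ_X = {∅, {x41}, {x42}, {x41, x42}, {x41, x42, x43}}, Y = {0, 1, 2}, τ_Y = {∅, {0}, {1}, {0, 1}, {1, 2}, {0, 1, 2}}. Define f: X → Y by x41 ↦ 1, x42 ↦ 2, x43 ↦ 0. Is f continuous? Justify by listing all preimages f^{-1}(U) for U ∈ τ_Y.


f is NOT continuous.

Compute f^{-1}(U) for each U ∈ τ_Y:
  U = ∅: f^{-1}(U) = ∅ ∈ τ_X ✓.
  U = {0}: f^{-1}(U) = {x43} ∉ τ_X ✗.
  U = {1}: f^{-1}(U) = {x41} ∈ τ_X ✓.
  U = {0, 1}: f^{-1}(U) = {x41, x43} ∉ τ_X ✗.
  U = {1, 2}: f^{-1}(U) = {x41, x42} ∈ τ_X ✓.
  U = {0, 1, 2}: f^{-1}(U) = {x41, x42, x43} ∈ τ_X ✓.
Found U = {0} with f^{-1}(U) = {x43} not in τ_X. Therefore f is NOT continuous.


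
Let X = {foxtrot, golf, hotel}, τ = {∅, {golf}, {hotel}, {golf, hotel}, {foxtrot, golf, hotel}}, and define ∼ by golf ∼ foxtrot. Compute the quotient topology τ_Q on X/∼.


X/∼ = {[foxtrot=golf], [hotel]}; |τ_Q| = 3.

Equivalence classes: [foxtrot=golf], [hotel].
Quotient map π: X → X/∼ sends foxtrot ↦ [foxtrot=golf], golf ↦ [foxtrot=golf], hotel ↦ [hotel].
For each subset V ⊆ X/∼, compute π^{-1}(V) ⊆ X and check whether π^{-1}(V) ∈ τ. V is open in τ_Q iff π^{-1}(V) ∈ τ.
  V = {}: π^{-1}(V) = ∅ ∈ τ ✓.
  V = {[foxtrot=golf]}: π^{-1}(V) = {foxtrot, golf} ∉ τ ✗.
  V = {[hotel]}: π^{-1}(V) = {hotel} ∈ τ ✓.
  V = {[foxtrot=golf], [hotel]}: π^{-1}(V) = {foxtrot, golf, hotel} ∈ τ ✓.
Open sets in the quotient: τ_Q = {{}, {[hotel]}, {[foxtrot=golf], [hotel]}} (3 elements).


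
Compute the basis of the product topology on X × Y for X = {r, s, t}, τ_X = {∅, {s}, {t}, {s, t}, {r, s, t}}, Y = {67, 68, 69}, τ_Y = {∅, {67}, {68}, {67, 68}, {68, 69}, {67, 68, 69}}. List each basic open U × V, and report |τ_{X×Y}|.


Basis B = {∅ × ∅, {s} × {67}, {s} × {68}, {t} × {67}, {t} × {68}, {s} × {67, 68}, {s, t} × {67}, {s} × {68, 69}, {s, t} × {68}, {t} × {67, 68}, {t} × {68, 69}, {r, s, t} × {67}, {r, s, t} × {68}, {s} × {67, 68, 69}, {t} × {67, 68, 69}, {s, t} × {67, 68}, {s, t} × {68, 69}, {r, s, t} × {67, 68}, {r, s, t} × {68, 69}, {s, t} × {67, 68, 69}, {r, s, t} × {67, 68, 69}}; |τ_{X×Y}| = 70.

Enumerate products U × V with U ∈ τ_X, V ∈ τ_Y (deduplicated):
  ∅ × ∅ = {} (∅)
  {s} × {67} = {(s,67)}
  {s} × {68} = {(s,68)}
  {t} × {67} = {(t,67)}
  {t} × {68} = {(t,68)}
  {s} × {67, 68} = {(s,67), (s,68)}
  {s, t} × {67} = {(s,67), (t,67)}
  {s} × {68, 69} = {(s,68), (s,69)}
  {s, t} × {68} = {(s,68), (t,68)}
  {t} × {67, 68} = {(t,67), (t,68)}
  {t} × {68, 69} = {(t,68), (t,69)}
  {r, s, t} × {67} = {(r,67), (s,67), (t,67)}
  {r, s, t} × {68} = {(r,68), (s,68), (t,68)}
  {s} × {67, 68, 69} = {(s,67), (s,68), (s,69)}
  {t} × {67, 68, 69} = {(t,67), (t,68), (t,69)}
  {s, t} × {67, 68} = {(s,67), (s,68), (t,67), (t,68)}
  {s, t} × {68, 69} = {(s,68), (s,69), (t,68), (t,69)}
  {r, s, t} × {67, 68} = {(r,67), (r,68), (s,67), (s,68), (t,67), (t,68)}
  {r, s, t} × {68, 69} = {(r,68), (r,69), (s,68), (s,69), (t,68), (t,69)}
  {s, t} × {67, 68, 69} = {(s,67), (s,68), (s,69), (t,67), (t,68), (t,69)}
  {r, s, t} × {67, 68, 69} = {(r,67), (r,68), (r,69), (s,67), (s,68), (s,69), (t,67), (t,68), (t,69)}
These 21 distinct sets form the basis B.
Close under arbitrary unions to get τ_{X×Y}; counting gives |τ_{X×Y}| = 70.


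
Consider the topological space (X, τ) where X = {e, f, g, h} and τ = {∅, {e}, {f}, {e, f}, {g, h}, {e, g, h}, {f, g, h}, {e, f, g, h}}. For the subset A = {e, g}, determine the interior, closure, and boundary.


int(A) = {e}, cl(A) = {e, g, h}, ∂A = {g, h}.

Closed sets in (X, τ) are complements of opens:
  closed(X, τ) = {∅, {e}, {f}, {e, f}, {g, h}, {e, g, h}, {f, g, h}, {e, f, g, h}}.
int(A) = ⋃ {U ∈ τ : U ⊆ A}. Opens contained in A: ∅, {e}.
Taking the union of these: int(A) = {e}.
cl(A) = ⋂ {C closed : A ⊆ C}. Closed sets containing A: {e, g, h}, {e, f, g, h}.
Intersecting these: cl(A) = {e, g, h}.
∂A = cl(A) ∖ int(A) = {e, g, h} ∖ {e} = {g, h}.


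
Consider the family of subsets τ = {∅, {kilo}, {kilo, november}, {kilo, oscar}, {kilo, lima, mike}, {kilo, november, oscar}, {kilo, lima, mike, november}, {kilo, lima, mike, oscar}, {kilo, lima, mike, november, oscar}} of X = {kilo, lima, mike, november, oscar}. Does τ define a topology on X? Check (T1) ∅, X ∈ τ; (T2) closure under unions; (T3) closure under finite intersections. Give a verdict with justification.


τ IS a topology on X.

Axiom (T1): ∅ ∈ τ? Yes; X ∈ τ? Yes.
Axiom (T2/T3): check pairwise unions and intersections of members of τ.
All pairwise intersections and unions checked — each lies in τ. Therefore τ satisfies (T1), (T2), (T3): it IS a topology on X.


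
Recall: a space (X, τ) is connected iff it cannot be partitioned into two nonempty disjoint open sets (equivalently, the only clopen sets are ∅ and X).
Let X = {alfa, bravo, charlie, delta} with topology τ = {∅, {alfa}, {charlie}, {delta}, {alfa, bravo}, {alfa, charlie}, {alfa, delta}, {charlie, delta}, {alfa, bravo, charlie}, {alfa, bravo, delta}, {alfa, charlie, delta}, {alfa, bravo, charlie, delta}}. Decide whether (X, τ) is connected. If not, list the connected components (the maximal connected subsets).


(X, τ) is disconnected; components = [{charlie}, {delta}, {alfa, bravo}].

Find clopen sets (U ∈ τ with X ∖ U ∈ τ):
  U = ∅, X ∖ U = {alfa, bravo, charlie, delta} — both open, so U is clopen.
  U = {charlie}, X ∖ U = {alfa, bravo, delta} — both open, so U is clopen.
  U = {delta}, X ∖ U = {alfa, bravo, charlie} — both open, so U is clopen.
  U = {alfa, bravo}, X ∖ U = {charlie, delta} — both open, so U is clopen.
  U = {charlie, delta}, X ∖ U = {alfa, bravo} — both open, so U is clopen.
  U = {alfa, bravo, charlie}, X ∖ U = {delta} — both open, so U is clopen.
  U = {alfa, bravo, delta}, X ∖ U = {charlie} — both open, so U is clopen.
  U = {alfa, bravo, charlie, delta}, X ∖ U = ∅ — both open, so U is clopen.
Nontrivial clopen(s) exist: e.g. {charlie, delta}. So (X, τ) is disconnected.
Compute connected components by grouping points that agree on all clopens:
  component: {charlie}
  component: {delta}
  component: {alfa, bravo}


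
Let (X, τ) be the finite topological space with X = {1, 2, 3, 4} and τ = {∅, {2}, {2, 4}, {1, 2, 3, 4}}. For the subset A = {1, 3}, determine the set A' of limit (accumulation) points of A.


A' = {1, 3}

For each x ∈ X, list the open sets U ∈ τ with x ∈ U, then check whether U ∩ (A ∖ {x}) ≠ ∅ for every such U.
  x = 1: opens ∋ x are {1, 2, 3, 4}; each meets A ∖ {1}, so x IS a limit point.
  x = 2: open {2} ∋ x has {2} ∩ (A ∖ {2}) = ∅, so x is NOT a limit point.
  x = 3: opens ∋ x are {1, 2, 3, 4}; each meets A ∖ {3}, so x IS a limit point.
  x = 4: open {2, 4} ∋ x has {2, 4} ∩ (A ∖ {4}) = ∅, so x is NOT a limit point.
Collecting: A' = {1, 3}.


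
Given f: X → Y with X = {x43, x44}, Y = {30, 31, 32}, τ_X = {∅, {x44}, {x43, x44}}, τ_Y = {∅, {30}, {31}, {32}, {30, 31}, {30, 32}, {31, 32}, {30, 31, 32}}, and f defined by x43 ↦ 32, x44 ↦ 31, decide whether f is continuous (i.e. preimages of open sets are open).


f is NOT continuous.

Compute f^{-1}(U) for each U ∈ τ_Y:
  U = ∅: f^{-1}(U) = ∅ ∈ τ_X ✓.
  U = {30}: f^{-1}(U) = ∅ ∈ τ_X ✓.
  U = {31}: f^{-1}(U) = {x44} ∈ τ_X ✓.
  U = {32}: f^{-1}(U) = {x43} ∉ τ_X ✗.
  U = {30, 31}: f^{-1}(U) = {x44} ∈ τ_X ✓.
  U = {30, 32}: f^{-1}(U) = {x43} ∉ τ_X ✗.
  U = {31, 32}: f^{-1}(U) = {x43, x44} ∈ τ_X ✓.
  U = {30, 31, 32}: f^{-1}(U) = {x43, x44} ∈ τ_X ✓.
Found U = {32} with f^{-1}(U) = {x43} not in τ_X. Therefore f is NOT continuous.


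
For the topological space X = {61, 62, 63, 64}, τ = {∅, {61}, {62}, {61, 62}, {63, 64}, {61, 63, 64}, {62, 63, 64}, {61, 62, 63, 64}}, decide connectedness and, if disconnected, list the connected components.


(X, τ) is disconnected; components = [{61}, {62}, {63, 64}].

Find clopen sets (U ∈ τ with X ∖ U ∈ τ):
  U = ∅, X ∖ U = {61, 62, 63, 64} — both open, so U is clopen.
  U = {61}, X ∖ U = {62, 63, 64} — both open, so U is clopen.
  U = {62}, X ∖ U = {61, 63, 64} — both open, so U is clopen.
  U = {61, 62}, X ∖ U = {63, 64} — both open, so U is clopen.
  U = {63, 64}, X ∖ U = {61, 62} — both open, so U is clopen.
  U = {61, 63, 64}, X ∖ U = {62} — both open, so U is clopen.
  U = {62, 63, 64}, X ∖ U = {61} — both open, so U is clopen.
  U = {61, 62, 63, 64}, X ∖ U = ∅ — both open, so U is clopen.
Nontrivial clopen(s) exist: e.g. {61, 63, 64}. So (X, τ) is disconnected.
Compute connected components by grouping points that agree on all clopens:
  component: {61}
  component: {62}
  component: {63, 64}


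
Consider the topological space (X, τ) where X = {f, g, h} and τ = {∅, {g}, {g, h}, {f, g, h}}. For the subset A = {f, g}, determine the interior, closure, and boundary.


int(A) = {g}, cl(A) = {f, g, h}, ∂A = {f, h}.

Closed sets in (X, τ) are complements of opens:
  closed(X, τ) = {∅, {f}, {f, h}, {f, g, h}}.
int(A) = ⋃ {U ∈ τ : U ⊆ A}. Opens contained in A: ∅, {g}.
Taking the union of these: int(A) = {g}.
cl(A) = ⋂ {C closed : A ⊆ C}. Closed sets containing A: {f, g, h}.
Intersecting these: cl(A) = {f, g, h}.
∂A = cl(A) ∖ int(A) = {f, g, h} ∖ {g} = {f, h}.


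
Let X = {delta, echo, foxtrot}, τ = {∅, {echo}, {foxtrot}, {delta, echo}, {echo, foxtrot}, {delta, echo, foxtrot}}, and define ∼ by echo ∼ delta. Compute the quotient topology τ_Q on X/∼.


X/∼ = {[delta=echo], [foxtrot]}; |τ_Q| = 4.

Equivalence classes: [delta=echo], [foxtrot].
Quotient map π: X → X/∼ sends delta ↦ [delta=echo], echo ↦ [delta=echo], foxtrot ↦ [foxtrot].
For each subset V ⊆ X/∼, compute π^{-1}(V) ⊆ X and check whether π^{-1}(V) ∈ τ. V is open in τ_Q iff π^{-1}(V) ∈ τ.
  V = {}: π^{-1}(V) = ∅ ∈ τ ✓.
  V = {[delta=echo]}: π^{-1}(V) = {delta, echo} ∈ τ ✓.
  V = {[foxtrot]}: π^{-1}(V) = {foxtrot} ∈ τ ✓.
  V = {[delta=echo], [foxtrot]}: π^{-1}(V) = {delta, echo, foxtrot} ∈ τ ✓.
Open sets in the quotient: τ_Q = {{}, {[delta=echo]}, {[foxtrot]}, {[delta=echo], [foxtrot]}} (4 elements).


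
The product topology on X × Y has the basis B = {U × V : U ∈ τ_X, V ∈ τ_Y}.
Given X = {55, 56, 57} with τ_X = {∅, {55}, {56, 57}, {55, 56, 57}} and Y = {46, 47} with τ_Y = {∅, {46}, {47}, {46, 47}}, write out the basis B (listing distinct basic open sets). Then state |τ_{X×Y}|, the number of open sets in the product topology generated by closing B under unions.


Basis B = {∅ × ∅, {55} × {46}, {55} × {47}, {55} × {46, 47}, {56, 57} × {46}, {56, 57} × {47}, {55, 56, 57} × {46}, {55, 56, 57} × {47}, {56, 57} × {46, 47}, {55, 56, 57} × {46, 47}}; |τ_{X×Y}| = 16.

Enumerate products U × V with U ∈ τ_X, V ∈ τ_Y (deduplicated):
  ∅ × ∅ = {} (∅)
  {55} × {46} = {(55,46)}
  {55} × {47} = {(55,47)}
  {55} × {46, 47} = {(55,46), (55,47)}
  {56, 57} × {46} = {(56,46), (57,46)}
  {56, 57} × {47} = {(56,47), (57,47)}
  {55, 56, 57} × {46} = {(55,46), (56,46), (57,46)}
  {55, 56, 57} × {47} = {(55,47), (56,47), (57,47)}
  {56, 57} × {46, 47} = {(56,46), (56,47), (57,46), (57,47)}
  {55, 56, 57} × {46, 47} = {(55,46), (55,47), (56,46), (56,47), (57,46), (57,47)}
These 10 distinct sets form the basis B.
Close under arbitrary unions to get τ_{X×Y}; counting gives |τ_{X×Y}| = 16.


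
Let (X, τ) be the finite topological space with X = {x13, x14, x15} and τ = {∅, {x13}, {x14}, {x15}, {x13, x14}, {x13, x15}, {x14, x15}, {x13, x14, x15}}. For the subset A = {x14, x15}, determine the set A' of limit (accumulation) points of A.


A' = ∅

For each x ∈ X, list the open sets U ∈ τ with x ∈ U, then check whether U ∩ (A ∖ {x}) ≠ ∅ for every such U.
  x = x13: open {x13} ∋ x has {x13} ∩ (A ∖ {x13}) = ∅, so x is NOT a limit point.
  x = x14: open {x14} ∋ x has {x14} ∩ (A ∖ {x14}) = ∅, so x is NOT a limit point.
  x = x15: open {x15} ∋ x has {x15} ∩ (A ∖ {x15}) = ∅, so x is NOT a limit point.
Collecting: A' = ∅.


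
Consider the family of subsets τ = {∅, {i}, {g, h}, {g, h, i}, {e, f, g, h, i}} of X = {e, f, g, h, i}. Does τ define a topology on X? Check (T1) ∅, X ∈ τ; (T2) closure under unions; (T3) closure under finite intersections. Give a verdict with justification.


τ IS a topology on X.

Axiom (T1): ∅ ∈ τ? Yes; X ∈ τ? Yes.
Axiom (T2/T3): check pairwise unions and intersections of members of τ.
All pairwise intersections and unions checked — each lies in τ. Therefore τ satisfies (T1), (T2), (T3): it IS a topology on X.


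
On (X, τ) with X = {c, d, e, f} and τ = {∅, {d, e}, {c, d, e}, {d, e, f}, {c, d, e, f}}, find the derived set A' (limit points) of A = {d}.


A' = {c, e, f}

For each x ∈ X, list the open sets U ∈ τ with x ∈ U, then check whether U ∩ (A ∖ {x}) ≠ ∅ for every such U.
  x = c: opens ∋ x are {c, d, e}, {c, d, e, f}; each meets A ∖ {c}, so x IS a limit point.
  x = d: open {d, e} ∋ x has {d, e} ∩ (A ∖ {d}) = ∅, so x is NOT a limit point.
  x = e: opens ∋ x are {d, e}, {c, d, e}, {d, e, f}, {c, d, e, f}; each meets A ∖ {e}, so x IS a limit point.
  x = f: opens ∋ x are {d, e, f}, {c, d, e, f}; each meets A ∖ {f}, so x IS a limit point.
Collecting: A' = {c, e, f}.


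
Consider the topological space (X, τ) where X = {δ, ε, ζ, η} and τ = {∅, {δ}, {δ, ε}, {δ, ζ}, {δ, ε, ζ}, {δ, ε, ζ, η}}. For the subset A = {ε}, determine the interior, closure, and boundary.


int(A) = ∅, cl(A) = {ε, η}, ∂A = {ε, η}.

Closed sets in (X, τ) are complements of opens:
  closed(X, τ) = {∅, {η}, {ε, η}, {ζ, η}, {ε, ζ, η}, {δ, ε, ζ, η}}.
int(A) = ⋃ {U ∈ τ : U ⊆ A}. Opens contained in A: ∅.
Taking the union of these: int(A) = ∅.
cl(A) = ⋂ {C closed : A ⊆ C}. Closed sets containing A: {ε, η}, {ε, ζ, η}, {δ, ε, ζ, η}.
Intersecting these: cl(A) = {ε, η}.
∂A = cl(A) ∖ int(A) = {ε, η} ∖ ∅ = {ε, η}.


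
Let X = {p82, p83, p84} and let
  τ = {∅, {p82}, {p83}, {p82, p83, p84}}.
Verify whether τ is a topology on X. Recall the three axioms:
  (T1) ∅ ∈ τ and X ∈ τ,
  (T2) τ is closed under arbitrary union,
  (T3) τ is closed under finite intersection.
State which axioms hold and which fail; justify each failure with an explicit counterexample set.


τ is NOT a topology on X.

Axiom (T1): ∅ ∈ τ? Yes; X ∈ τ? Yes.
Axiom (T2/T3): check pairwise unions and intersections of members of τ.
Counterexample for (T2): {p82} ∪ {p83} = {p82, p83} ∉ τ. Therefore τ is NOT a topology.


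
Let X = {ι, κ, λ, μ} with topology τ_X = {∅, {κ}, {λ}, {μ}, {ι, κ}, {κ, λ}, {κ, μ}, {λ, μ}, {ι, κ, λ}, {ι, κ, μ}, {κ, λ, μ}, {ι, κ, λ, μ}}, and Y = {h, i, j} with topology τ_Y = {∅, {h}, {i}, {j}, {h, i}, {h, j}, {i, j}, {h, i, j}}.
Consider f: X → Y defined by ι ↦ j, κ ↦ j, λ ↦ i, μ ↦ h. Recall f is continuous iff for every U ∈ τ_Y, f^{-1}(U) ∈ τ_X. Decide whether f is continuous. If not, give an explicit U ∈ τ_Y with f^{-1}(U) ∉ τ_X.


f IS continuous.

Compute f^{-1}(U) for each U ∈ τ_Y:
  U = ∅: f^{-1}(U) = ∅ ∈ τ_X ✓.
  U = {h}: f^{-1}(U) = {μ} ∈ τ_X ✓.
  U = {i}: f^{-1}(U) = {λ} ∈ τ_X ✓.
  U = {j}: f^{-1}(U) = {ι, κ} ∈ τ_X ✓.
  U = {h, i}: f^{-1}(U) = {λ, μ} ∈ τ_X ✓.
  U = {h, j}: f^{-1}(U) = {ι, κ, μ} ∈ τ_X ✓.
  U = {i, j}: f^{-1}(U) = {ι, κ, λ} ∈ τ_X ✓.
  U = {h, i, j}: f^{-1}(U) = {ι, κ, λ, μ} ∈ τ_X ✓.
Every preimage lies in τ_X, so f IS continuous.


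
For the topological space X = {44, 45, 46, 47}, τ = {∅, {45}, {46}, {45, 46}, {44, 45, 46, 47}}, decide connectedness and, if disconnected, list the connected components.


(X, τ) is connected.

Find clopen sets (U ∈ τ with X ∖ U ∈ τ):
  U = ∅, X ∖ U = {44, 45, 46, 47} — both open, so U is clopen.
  U = {44, 45, 46, 47}, X ∖ U = ∅ — both open, so U is clopen.
Only trivial clopens (∅ and X) exist, so (X, τ) is connected.
Compute connected components by grouping points that agree on all clopens:
  component: {44, 45, 46, 47}


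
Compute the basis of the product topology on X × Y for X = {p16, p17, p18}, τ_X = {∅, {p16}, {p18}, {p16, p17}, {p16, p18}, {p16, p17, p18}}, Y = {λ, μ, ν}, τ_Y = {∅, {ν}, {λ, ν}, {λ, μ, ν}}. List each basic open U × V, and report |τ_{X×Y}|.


Basis B = {∅ × ∅, {p16} × {ν}, {p18} × {ν}, {p16} × {λ, ν}, {p16, p17} × {ν}, {p16, p18} × {ν}, {p18} × {λ, ν}, {p16} × {λ, μ, ν}, {p16, p17, p18} × {ν}, {p18} × {λ, μ, ν}, {p16, p17} × {λ, ν}, {p16, p18} × {λ, ν}, {p16, p17} × {λ, μ, ν}, {p16, p18} × {λ, μ, ν}, {p16, p17, p18} × {λ, ν}, {p16, p17, p18} × {λ, μ, ν}}; |τ_{X×Y}| = 40.

Enumerate products U × V with U ∈ τ_X, V ∈ τ_Y (deduplicated):
  ∅ × ∅ = {} (∅)
  {p16} × {ν} = {(p16,ν)}
  {p18} × {ν} = {(p18,ν)}
  {p16} × {λ, ν} = {(p16,λ), (p16,ν)}
  {p16, p17} × {ν} = {(p16,ν), (p17,ν)}
  {p16, p18} × {ν} = {(p16,ν), (p18,ν)}
  {p18} × {λ, ν} = {(p18,λ), (p18,ν)}
  {p16} × {λ, μ, ν} = {(p16,λ), (p16,μ), (p16,ν)}
  {p16, p17, p18} × {ν} = {(p16,ν), (p17,ν), (p18,ν)}
  {p18} × {λ, μ, ν} = {(p18,λ), (p18,μ), (p18,ν)}
  {p16, p17} × {λ, ν} = {(p16,λ), (p16,ν), (p17,λ), (p17,ν)}
  {p16, p18} × {λ, ν} = {(p16,λ), (p16,ν), (p18,λ), (p18,ν)}
  {p16, p17} × {λ, μ, ν} = {(p16,λ), (p16,μ), (p16,ν), (p17,λ), (p17,μ), (p17,ν)}
  {p16, p18} × {λ, μ, ν} = {(p16,λ), (p16,μ), (p16,ν), (p18,λ), (p18,μ), (p18,ν)}
  {p16, p17, p18} × {λ, ν} = {(p16,λ), (p16,ν), (p17,λ), (p17,ν), (p18,λ), (p18,ν)}
  {p16, p17, p18} × {λ, μ, ν} = {(p16,λ), (p16,μ), (p16,ν), (p17,λ), (p17,μ), (p17,ν), (p18,λ), (p18,μ), (p18,ν)}
These 16 distinct sets form the basis B.
Close under arbitrary unions to get τ_{X×Y}; counting gives |τ_{X×Y}| = 40.


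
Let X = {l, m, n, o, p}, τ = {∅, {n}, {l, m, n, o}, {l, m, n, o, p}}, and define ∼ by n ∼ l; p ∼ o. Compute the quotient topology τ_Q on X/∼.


X/∼ = {[l=n], [m], [o=p]}; |τ_Q| = 2.

Equivalence classes: [l=n], [m], [o=p].
Quotient map π: X → X/∼ sends l ↦ [l=n], m ↦ [m], n ↦ [l=n], o ↦ [o=p], p ↦ [o=p].
For each subset V ⊆ X/∼, compute π^{-1}(V) ⊆ X and check whether π^{-1}(V) ∈ τ. V is open in τ_Q iff π^{-1}(V) ∈ τ.
  V = {}: π^{-1}(V) = ∅ ∈ τ ✓.
  V = {[l=n]}: π^{-1}(V) = {l, n} ∉ τ ✗.
  V = {[m]}: π^{-1}(V) = {m} ∉ τ ✗.
  V = {[l=n], [m]}: π^{-1}(V) = {l, m, n} ∉ τ ✗.
  V = {[o=p]}: π^{-1}(V) = {o, p} ∉ τ ✗.
  V = {[l=n], [o=p]}: π^{-1}(V) = {l, n, o, p} ∉ τ ✗.
  V = {[m], [o=p]}: π^{-1}(V) = {m, o, p} ∉ τ ✗.
  V = {[l=n], [m], [o=p]}: π^{-1}(V) = {l, m, n, o, p} ∈ τ ✓.
Open sets in the quotient: τ_Q = {{}, {[l=n], [m], [o=p]}} (2 elements).


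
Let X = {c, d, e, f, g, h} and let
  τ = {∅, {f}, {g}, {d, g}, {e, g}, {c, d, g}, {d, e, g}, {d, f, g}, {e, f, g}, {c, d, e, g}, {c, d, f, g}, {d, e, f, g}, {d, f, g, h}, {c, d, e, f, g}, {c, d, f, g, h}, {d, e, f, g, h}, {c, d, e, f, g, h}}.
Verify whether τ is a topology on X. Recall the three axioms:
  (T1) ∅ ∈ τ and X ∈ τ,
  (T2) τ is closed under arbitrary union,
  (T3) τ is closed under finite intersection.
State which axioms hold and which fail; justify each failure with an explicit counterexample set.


τ is NOT a topology on X.

Axiom (T1): ∅ ∈ τ? Yes; X ∈ τ? Yes.
Axiom (T2/T3): check pairwise unions and intersections of members of τ.
Counterexample for (T2): {f} ∪ {g} = {f, g} ∉ τ. Therefore τ is NOT a topology.


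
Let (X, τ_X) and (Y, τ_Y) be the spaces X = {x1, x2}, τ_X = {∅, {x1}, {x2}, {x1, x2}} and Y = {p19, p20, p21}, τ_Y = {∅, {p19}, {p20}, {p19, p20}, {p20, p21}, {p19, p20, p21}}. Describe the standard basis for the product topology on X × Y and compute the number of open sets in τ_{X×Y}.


Basis B = {∅ × ∅, {x1} × {p19}, {x1} × {p20}, {x2} × {p19}, {x2} × {p20}, {x1} × {p19, p20}, {x1, x2} × {p19}, {x1} × {p20, p21}, {x1, x2} × {p20}, {x2} × {p19, p20}, {x2} × {p20, p21}, {x1} × {p19, p20, p21}, {x2} × {p19, p20, p21}, {x1, x2} × {p19, p20}, {x1, x2} × {p20, p21}, {x1, x2} × {p19, p20, p21}}; |τ_{X×Y}| = 36.

Enumerate products U × V with U ∈ τ_X, V ∈ τ_Y (deduplicated):
  ∅ × ∅ = {} (∅)
  {x1} × {p19} = {(x1,p19)}
  {x1} × {p20} = {(x1,p20)}
  {x2} × {p19} = {(x2,p19)}
  {x2} × {p20} = {(x2,p20)}
  {x1} × {p19, p20} = {(x1,p19), (x1,p20)}
  {x1, x2} × {p19} = {(x1,p19), (x2,p19)}
  {x1} × {p20, p21} = {(x1,p20), (x1,p21)}
  {x1, x2} × {p20} = {(x1,p20), (x2,p20)}
  {x2} × {p19, p20} = {(x2,p19), (x2,p20)}
  {x2} × {p20, p21} = {(x2,p20), (x2,p21)}
  {x1} × {p19, p20, p21} = {(x1,p19), (x1,p20), (x1,p21)}
  {x2} × {p19, p20, p21} = {(x2,p19), (x2,p20), (x2,p21)}
  {x1, x2} × {p19, p20} = {(x1,p19), (x1,p20), (x2,p19), (x2,p20)}
  {x1, x2} × {p20, p21} = {(x1,p20), (x1,p21), (x2,p20), (x2,p21)}
  {x1, x2} × {p19, p20, p21} = {(x1,p19), (x1,p20), (x1,p21), (x2,p19), (x2,p20), (x2,p21)}
These 16 distinct sets form the basis B.
Close under arbitrary unions to get τ_{X×Y}; counting gives |τ_{X×Y}| = 36.


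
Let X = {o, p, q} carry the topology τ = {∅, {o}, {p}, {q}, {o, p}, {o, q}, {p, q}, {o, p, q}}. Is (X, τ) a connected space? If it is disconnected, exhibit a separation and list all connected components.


(X, τ) is disconnected; components = [{o}, {p}, {q}].

Find clopen sets (U ∈ τ with X ∖ U ∈ τ):
  U = ∅, X ∖ U = {o, p, q} — both open, so U is clopen.
  U = {o}, X ∖ U = {p, q} — both open, so U is clopen.
  U = {p}, X ∖ U = {o, q} — both open, so U is clopen.
  U = {q}, X ∖ U = {o, p} — both open, so U is clopen.
  U = {o, p}, X ∖ U = {q} — both open, so U is clopen.
  U = {o, q}, X ∖ U = {p} — both open, so U is clopen.
  U = {p, q}, X ∖ U = {o} — both open, so U is clopen.
  U = {o, p, q}, X ∖ U = ∅ — both open, so U is clopen.
Nontrivial clopen(s) exist: e.g. {q}. So (X, τ) is disconnected.
Compute connected components by grouping points that agree on all clopens:
  component: {o}
  component: {p}
  component: {q}


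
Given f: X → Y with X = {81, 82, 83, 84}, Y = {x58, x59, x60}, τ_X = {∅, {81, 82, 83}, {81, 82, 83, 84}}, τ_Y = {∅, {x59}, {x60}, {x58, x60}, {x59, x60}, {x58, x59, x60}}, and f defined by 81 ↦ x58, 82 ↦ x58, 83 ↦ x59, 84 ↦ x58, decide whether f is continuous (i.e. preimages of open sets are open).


f is NOT continuous.

Compute f^{-1}(U) for each U ∈ τ_Y:
  U = ∅: f^{-1}(U) = ∅ ∈ τ_X ✓.
  U = {x59}: f^{-1}(U) = {83} ∉ τ_X ✗.
  U = {x60}: f^{-1}(U) = ∅ ∈ τ_X ✓.
  U = {x58, x60}: f^{-1}(U) = {81, 82, 84} ∉ τ_X ✗.
  U = {x59, x60}: f^{-1}(U) = {83} ∉ τ_X ✗.
  U = {x58, x59, x60}: f^{-1}(U) = {81, 82, 83, 84} ∈ τ_X ✓.
Found U = {x59} with f^{-1}(U) = {83} not in τ_X. Therefore f is NOT continuous.


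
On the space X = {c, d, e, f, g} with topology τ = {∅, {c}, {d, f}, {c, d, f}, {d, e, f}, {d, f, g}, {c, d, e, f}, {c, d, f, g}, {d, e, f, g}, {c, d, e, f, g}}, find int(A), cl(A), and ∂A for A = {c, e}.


int(A) = {c}, cl(A) = {c, e}, ∂A = {e}.

Closed sets in (X, τ) are complements of opens:
  closed(X, τ) = {∅, {c}, {e}, {g}, {c, e}, {c, g}, {e, g}, {c, e, g}, {d, e, f, g}, {c, d, e, f, g}}.
int(A) = ⋃ {U ∈ τ : U ⊆ A}. Opens contained in A: ∅, {c}.
Taking the union of these: int(A) = {c}.
cl(A) = ⋂ {C closed : A ⊆ C}. Closed sets containing A: {c, e}, {c, e, g}, {c, d, e, f, g}.
Intersecting these: cl(A) = {c, e}.
∂A = cl(A) ∖ int(A) = {c, e} ∖ {c} = {e}.


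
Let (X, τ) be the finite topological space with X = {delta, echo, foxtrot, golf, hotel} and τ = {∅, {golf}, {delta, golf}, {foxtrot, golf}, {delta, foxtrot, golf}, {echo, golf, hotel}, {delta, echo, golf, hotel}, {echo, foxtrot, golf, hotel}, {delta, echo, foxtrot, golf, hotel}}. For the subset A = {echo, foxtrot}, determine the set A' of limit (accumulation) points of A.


A' = {hotel}

For each x ∈ X, list the open sets U ∈ τ with x ∈ U, then check whether U ∩ (A ∖ {x}) ≠ ∅ for every such U.
  x = delta: open {delta, golf} ∋ x has {delta, golf} ∩ (A ∖ {delta}) = ∅, so x is NOT a limit point.
  x = echo: open {echo, golf, hotel} ∋ x has {echo, golf, hotel} ∩ (A ∖ {echo}) = ∅, so x is NOT a limit point.
  x = foxtrot: open {foxtrot, golf} ∋ x has {foxtrot, golf} ∩ (A ∖ {foxtrot}) = ∅, so x is NOT a limit point.
  x = golf: open {golf} ∋ x has {golf} ∩ (A ∖ {golf}) = ∅, so x is NOT a limit point.
  x = hotel: opens ∋ x are {echo, golf, hotel}, {delta, echo, golf, hotel}, {echo, foxtrot, golf, hotel}, {delta, echo, foxtrot, golf, hotel}; each meets A ∖ {hotel}, so x IS a limit point.
Collecting: A' = {hotel}.


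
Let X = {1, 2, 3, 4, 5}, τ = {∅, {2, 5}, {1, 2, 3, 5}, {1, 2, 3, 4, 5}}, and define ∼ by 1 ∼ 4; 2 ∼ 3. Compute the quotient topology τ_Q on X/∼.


X/∼ = {[1=4], [2=3], [5]}; |τ_Q| = 2.

Equivalence classes: [1=4], [2=3], [5].
Quotient map π: X → X/∼ sends 1 ↦ [1=4], 2 ↦ [2=3], 3 ↦ [2=3], 4 ↦ [1=4], 5 ↦ [5].
For each subset V ⊆ X/∼, compute π^{-1}(V) ⊆ X and check whether π^{-1}(V) ∈ τ. V is open in τ_Q iff π^{-1}(V) ∈ τ.
  V = {}: π^{-1}(V) = ∅ ∈ τ ✓.
  V = {[1=4]}: π^{-1}(V) = {1, 4} ∉ τ ✗.
  V = {[2=3]}: π^{-1}(V) = {2, 3} ∉ τ ✗.
  V = {[1=4], [2=3]}: π^{-1}(V) = {1, 2, 3, 4} ∉ τ ✗.
  V = {[5]}: π^{-1}(V) = {5} ∉ τ ✗.
  V = {[1=4], [5]}: π^{-1}(V) = {1, 4, 5} ∉ τ ✗.
  V = {[2=3], [5]}: π^{-1}(V) = {2, 3, 5} ∉ τ ✗.
  V = {[1=4], [2=3], [5]}: π^{-1}(V) = {1, 2, 3, 4, 5} ∈ τ ✓.
Open sets in the quotient: τ_Q = {{}, {[1=4], [2=3], [5]}} (2 elements).


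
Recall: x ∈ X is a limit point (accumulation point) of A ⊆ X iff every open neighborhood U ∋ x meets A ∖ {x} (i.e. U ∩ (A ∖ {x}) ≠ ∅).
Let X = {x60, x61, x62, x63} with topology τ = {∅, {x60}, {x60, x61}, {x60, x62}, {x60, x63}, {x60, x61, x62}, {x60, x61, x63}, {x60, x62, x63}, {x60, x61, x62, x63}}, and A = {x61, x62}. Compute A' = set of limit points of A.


A' = ∅

For each x ∈ X, list the open sets U ∈ τ with x ∈ U, then check whether U ∩ (A ∖ {x}) ≠ ∅ for every such U.
  x = x60: open {x60} ∋ x has {x60} ∩ (A ∖ {x60}) = ∅, so x is NOT a limit point.
  x = x61: open {x60, x61} ∋ x has {x60, x61} ∩ (A ∖ {x61}) = ∅, so x is NOT a limit point.
  x = x62: open {x60, x62} ∋ x has {x60, x62} ∩ (A ∖ {x62}) = ∅, so x is NOT a limit point.
  x = x63: open {x60, x63} ∋ x has {x60, x63} ∩ (A ∖ {x63}) = ∅, so x is NOT a limit point.
Collecting: A' = ∅.


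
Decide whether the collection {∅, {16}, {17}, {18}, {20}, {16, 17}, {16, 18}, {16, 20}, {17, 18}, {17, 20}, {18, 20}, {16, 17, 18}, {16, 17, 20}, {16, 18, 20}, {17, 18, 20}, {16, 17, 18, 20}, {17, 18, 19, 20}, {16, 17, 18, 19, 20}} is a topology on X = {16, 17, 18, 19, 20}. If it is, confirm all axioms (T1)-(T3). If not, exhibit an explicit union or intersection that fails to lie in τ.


τ IS a topology on X.

Axiom (T1): ∅ ∈ τ? Yes; X ∈ τ? Yes.
Axiom (T2/T3): check pairwise unions and intersections of members of τ.
All pairwise intersections and unions checked — each lies in τ. Therefore τ satisfies (T1), (T2), (T3): it IS a topology on X.
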